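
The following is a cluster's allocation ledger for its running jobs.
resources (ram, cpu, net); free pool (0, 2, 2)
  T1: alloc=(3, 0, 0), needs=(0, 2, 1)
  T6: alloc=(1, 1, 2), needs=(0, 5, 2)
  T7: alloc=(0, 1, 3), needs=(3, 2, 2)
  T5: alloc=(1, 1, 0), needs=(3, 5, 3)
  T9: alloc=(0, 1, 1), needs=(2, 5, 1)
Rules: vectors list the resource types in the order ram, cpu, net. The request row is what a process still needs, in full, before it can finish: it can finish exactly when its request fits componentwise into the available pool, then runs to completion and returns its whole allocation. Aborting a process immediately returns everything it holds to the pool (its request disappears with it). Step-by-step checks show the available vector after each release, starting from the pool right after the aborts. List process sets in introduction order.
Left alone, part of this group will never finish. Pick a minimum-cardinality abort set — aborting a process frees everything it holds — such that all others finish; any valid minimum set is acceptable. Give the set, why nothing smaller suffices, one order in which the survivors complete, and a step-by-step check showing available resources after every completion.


Minimum abort set: T6 and T9.
Key observation: the returned (1, 2, 3) from T6 and T9 is what brings T5 — unrunnable before, under any order — into play at step 3.
No one abort is enough; case by case: T1 alone leaves T6 blocked (short on cpu); T6 alone leaves T5 blocked (short on cpu); T7 alone leaves T6 blocked (short on cpu); T5 alone leaves T6 blocked (short on cpu); T9 alone leaves T6 blocked (short on cpu).
The survivors complete as T1, T7, T5. Step-by-step check (starting from the post-abort pool):
  pool = (1, 4, 5)
  T1 needs (0, 2, 1) <= (1, 4, 5) -> finishes; pool += (3, 0, 0) = (4, 4, 5)
  T7 needs (3, 2, 2) <= (4, 4, 5) -> finishes; pool += (0, 1, 3) = (4, 5, 8)
  T5 needs (3, 5, 3) <= (4, 5, 8) -> finishes; pool += (1, 1, 0) = (5, 6, 8)


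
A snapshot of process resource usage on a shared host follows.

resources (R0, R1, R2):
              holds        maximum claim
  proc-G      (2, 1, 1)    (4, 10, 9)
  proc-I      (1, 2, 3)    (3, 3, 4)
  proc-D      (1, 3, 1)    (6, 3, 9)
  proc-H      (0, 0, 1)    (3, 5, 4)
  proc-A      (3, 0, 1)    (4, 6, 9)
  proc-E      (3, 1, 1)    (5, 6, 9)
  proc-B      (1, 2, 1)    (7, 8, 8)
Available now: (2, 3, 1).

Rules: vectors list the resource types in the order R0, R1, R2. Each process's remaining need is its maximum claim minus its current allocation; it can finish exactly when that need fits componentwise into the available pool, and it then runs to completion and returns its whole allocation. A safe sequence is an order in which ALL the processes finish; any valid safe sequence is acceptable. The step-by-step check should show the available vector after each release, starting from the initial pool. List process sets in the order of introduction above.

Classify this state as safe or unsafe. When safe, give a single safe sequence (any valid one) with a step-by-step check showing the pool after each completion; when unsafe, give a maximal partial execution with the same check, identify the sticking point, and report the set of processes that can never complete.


UNSAFE.
Key observation: even finishing proc-I, proc-H leaves just (3, 5, 5) free — too little R2 for any of the remaining processes.
A maximal execution: proc-I, proc-H — then nothing else fits. Walking it through:
  pool = (2, 3, 1)
  proc-I needs (2, 1, 1) <= (2, 3, 1) -> finishes; pool += (1, 2, 3) = (3, 5, 4)
  proc-H needs (3, 5, 3) <= (3, 5, 4) -> finishes; pool += (0, 0, 1) = (3, 5, 5)
  proc-G cannot run: need (2, 9, 8) vs free (3, 5, 5) (insufficient R1 and R2)
  proc-D cannot run: need (5, 0, 8) vs free (3, 5, 5) (insufficient R0 and R2)
  proc-A cannot run: need (1, 6, 8) vs free (3, 5, 5) (insufficient R1 and R2)
  proc-E cannot run: need (2, 5, 8) vs free (3, 5, 5) (insufficient R2)
  proc-B cannot run: need (6, 6, 7) vs free (3, 5, 5) (insufficient R0, R1 and R2)
Processes that can never finish: proc-G, proc-D, proc-A, proc-E and proc-B.


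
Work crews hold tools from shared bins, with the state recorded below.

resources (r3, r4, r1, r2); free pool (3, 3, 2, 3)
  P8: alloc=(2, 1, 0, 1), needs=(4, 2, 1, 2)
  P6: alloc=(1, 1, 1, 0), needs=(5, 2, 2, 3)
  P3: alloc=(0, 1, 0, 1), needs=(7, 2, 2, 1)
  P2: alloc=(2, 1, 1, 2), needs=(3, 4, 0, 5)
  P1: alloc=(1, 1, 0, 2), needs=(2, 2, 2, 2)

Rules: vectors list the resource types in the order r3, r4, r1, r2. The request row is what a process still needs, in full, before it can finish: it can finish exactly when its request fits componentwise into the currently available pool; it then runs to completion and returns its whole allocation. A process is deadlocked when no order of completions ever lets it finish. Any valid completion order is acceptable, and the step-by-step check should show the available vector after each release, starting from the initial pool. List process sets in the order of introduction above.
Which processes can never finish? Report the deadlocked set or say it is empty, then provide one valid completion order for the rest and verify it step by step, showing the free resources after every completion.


The deadlocked set is empty.
Key observation: P1 fits the free pool immediately, and its release cascades until everyone finishes.
One completion order for the rest: P1, P2, P8, P3, P6. Check, step by step:
  pool = (3, 3, 2, 3)
  P1: need (2, 2, 2, 2) fits (3, 3, 2, 3); releases (1, 1, 0, 2), pool now (4, 4, 2, 5)
  P2: need (3, 4, 0, 5) fits (4, 4, 2, 5); releases (2, 1, 1, 2), pool now (6, 5, 3, 7)
  P8: need (4, 2, 1, 2) fits (6, 5, 3, 7); releases (2, 1, 0, 1), pool now (8, 6, 3, 8)
  P3: need (7, 2, 2, 1) fits (8, 6, 3, 8); releases (0, 1, 0, 1), pool now (8, 7, 3, 9)
  P6: need (5, 2, 2, 3) fits (8, 7, 3, 9); releases (1, 1, 1, 0), pool now (9, 8, 4, 9)


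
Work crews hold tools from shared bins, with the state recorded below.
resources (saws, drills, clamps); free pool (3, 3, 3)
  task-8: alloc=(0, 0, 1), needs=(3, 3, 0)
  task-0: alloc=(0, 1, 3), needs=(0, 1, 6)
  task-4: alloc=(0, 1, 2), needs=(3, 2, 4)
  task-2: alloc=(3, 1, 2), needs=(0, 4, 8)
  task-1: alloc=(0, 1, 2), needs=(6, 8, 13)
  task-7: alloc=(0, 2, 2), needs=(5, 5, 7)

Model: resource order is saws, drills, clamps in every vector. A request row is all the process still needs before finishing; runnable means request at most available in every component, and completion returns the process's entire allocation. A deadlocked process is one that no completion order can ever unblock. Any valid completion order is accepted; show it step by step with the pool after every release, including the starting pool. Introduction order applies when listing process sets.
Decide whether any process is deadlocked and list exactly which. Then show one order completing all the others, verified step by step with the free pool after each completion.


No process is deadlocked.
Key observation: beginning at task-8, releases accumulate fast enough that every process eventually fits.
A valid finishing order for the others: task-8, task-4, task-0, task-2, task-7, task-1. Verifying each step:
  pool = (3, 3, 3)
  run task-8 (needs (3, 3, 0), free (3, 3, 3)); after release of (0, 0, 1) the pool is (3, 3, 4)
  run task-4 (needs (3, 2, 4), free (3, 3, 4)); after release of (0, 1, 2) the pool is (3, 4, 6)
  run task-0 (needs (0, 1, 6), free (3, 4, 6)); after release of (0, 1, 3) the pool is (3, 5, 9)
  run task-2 (needs (0, 4, 8), free (3, 5, 9)); after release of (3, 1, 2) the pool is (6, 6, 11)
  run task-7 (needs (5, 5, 7), free (6, 6, 11)); after release of (0, 2, 2) the pool is (6, 8, 13)
  run task-1 (needs (6, 8, 13), free (6, 8, 13)); after release of (0, 1, 2) the pool is (6, 9, 15)


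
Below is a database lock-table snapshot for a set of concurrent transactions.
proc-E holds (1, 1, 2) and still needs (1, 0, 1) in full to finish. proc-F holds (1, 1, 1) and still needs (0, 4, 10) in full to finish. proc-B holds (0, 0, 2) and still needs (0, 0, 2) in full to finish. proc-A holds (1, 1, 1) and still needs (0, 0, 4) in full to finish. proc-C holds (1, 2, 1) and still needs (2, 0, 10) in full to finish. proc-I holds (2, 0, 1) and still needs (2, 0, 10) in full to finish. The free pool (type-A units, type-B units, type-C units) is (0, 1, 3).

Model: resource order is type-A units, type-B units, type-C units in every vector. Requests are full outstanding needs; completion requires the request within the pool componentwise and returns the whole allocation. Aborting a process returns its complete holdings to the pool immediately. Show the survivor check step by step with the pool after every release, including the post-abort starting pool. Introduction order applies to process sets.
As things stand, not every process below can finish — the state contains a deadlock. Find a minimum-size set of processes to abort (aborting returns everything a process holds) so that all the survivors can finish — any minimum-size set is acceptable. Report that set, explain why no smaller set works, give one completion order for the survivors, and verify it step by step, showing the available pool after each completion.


The answer: abort proc-F and proc-C.
Key observation: proc-I had no path to completion before; after the abort of proc-F and proc-C ((2, 3, 2) returned), step 4 is where it fits.
No one abort is enough; case by case: proc-E alone leaves proc-F blocked (short on type-B units and type-C units); proc-F alone leaves proc-C blocked (short on type-C units); proc-B alone leaves proc-F blocked (short on type-B units and type-C units); proc-A alone leaves proc-F blocked (short on type-B units and type-C units); proc-C alone leaves proc-F blocked (short on type-C units); proc-I alone leaves proc-F blocked (short on type-B units and type-C units).
One survivor order: proc-A, proc-E, proc-B, proc-I. Step-by-step check (post-abort pool first):
  pool = (2, 4, 5)
  proc-A needs (0, 0, 4) <= (2, 4, 5) -> finishes; pool += (1, 1, 1) = (3, 5, 6)
  proc-E needs (1, 0, 1) <= (3, 5, 6) -> finishes; pool += (1, 1, 2) = (4, 6, 8)
  proc-B needs (0, 0, 2) <= (4, 6, 8) -> finishes; pool += (0, 0, 2) = (4, 6, 10)
  proc-I needs (2, 0, 10) <= (4, 6, 10) -> finishes; pool += (2, 0, 1) = (6, 6, 11)


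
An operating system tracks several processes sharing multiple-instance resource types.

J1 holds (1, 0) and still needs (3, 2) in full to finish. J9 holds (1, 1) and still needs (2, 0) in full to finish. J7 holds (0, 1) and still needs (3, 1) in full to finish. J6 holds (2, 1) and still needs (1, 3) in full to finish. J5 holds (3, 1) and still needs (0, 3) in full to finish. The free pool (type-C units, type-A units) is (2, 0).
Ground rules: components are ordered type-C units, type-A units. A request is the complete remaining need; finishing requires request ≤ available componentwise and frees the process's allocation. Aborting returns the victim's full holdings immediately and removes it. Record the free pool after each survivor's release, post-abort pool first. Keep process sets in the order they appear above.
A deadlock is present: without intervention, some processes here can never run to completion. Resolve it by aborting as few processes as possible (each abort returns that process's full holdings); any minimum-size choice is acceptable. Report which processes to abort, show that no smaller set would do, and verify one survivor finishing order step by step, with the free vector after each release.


Minimum abort set: J6.
Key observation: no ordering could ever have run J5 before the abort of J6; with (2, 1) back in the pool it fits at step 4.
Why nothing smaller works: aborting no one leaves the state deadlocked as given.
The survivors complete as J7, J1, J9, J5. Check, step by step (starting from the post-abort pool):
  pool = (4, 1)
  run J7 (needs (3, 1), free (4, 1)); after release of (0, 1) the pool is (4, 2)
  run J1 (needs (3, 2), free (4, 2)); after release of (1, 0) the pool is (5, 2)
  run J9 (needs (2, 0), free (5, 2)); after release of (1, 1) the pool is (6, 3)
  run J5 (needs (0, 3), free (6, 3)); after release of (3, 1) the pool is (9, 4)


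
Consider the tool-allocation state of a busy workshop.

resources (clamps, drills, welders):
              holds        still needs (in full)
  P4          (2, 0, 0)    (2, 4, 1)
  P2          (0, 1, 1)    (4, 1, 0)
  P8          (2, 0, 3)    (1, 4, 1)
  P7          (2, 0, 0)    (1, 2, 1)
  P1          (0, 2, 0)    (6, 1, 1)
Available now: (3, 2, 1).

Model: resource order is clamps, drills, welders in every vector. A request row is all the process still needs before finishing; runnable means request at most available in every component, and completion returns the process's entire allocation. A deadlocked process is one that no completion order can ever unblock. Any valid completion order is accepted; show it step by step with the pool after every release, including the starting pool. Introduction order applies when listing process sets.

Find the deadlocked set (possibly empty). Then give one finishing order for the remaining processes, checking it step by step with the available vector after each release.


Deadlocked set: P4, P8 and P1.
Key observation: after P7, P2 the pool peaks at (5, 3, 2), and each blocked process is short somewhere: P4 on drills; P8 on drills; P1 on clamps.
A valid finishing order for the others: P7, P2. Check, step by step:
  pool = (3, 2, 1)
  P7: need (1, 2, 1) fits (3, 2, 1); releases (2, 0, 0), pool now (5, 2, 1)
  P2: need (4, 1, 0) fits (5, 2, 1); releases (0, 1, 1), pool now (5, 3, 2)
The blocked processes can never fit:
  blocked: P4 wants (2, 4, 1), pool (5, 3, 2) — not enough drills
  blocked: P8 wants (1, 4, 1), pool (5, 3, 2) — not enough drills
  blocked: P1 wants (6, 1, 1), pool (5, 3, 2) — not enough clamps


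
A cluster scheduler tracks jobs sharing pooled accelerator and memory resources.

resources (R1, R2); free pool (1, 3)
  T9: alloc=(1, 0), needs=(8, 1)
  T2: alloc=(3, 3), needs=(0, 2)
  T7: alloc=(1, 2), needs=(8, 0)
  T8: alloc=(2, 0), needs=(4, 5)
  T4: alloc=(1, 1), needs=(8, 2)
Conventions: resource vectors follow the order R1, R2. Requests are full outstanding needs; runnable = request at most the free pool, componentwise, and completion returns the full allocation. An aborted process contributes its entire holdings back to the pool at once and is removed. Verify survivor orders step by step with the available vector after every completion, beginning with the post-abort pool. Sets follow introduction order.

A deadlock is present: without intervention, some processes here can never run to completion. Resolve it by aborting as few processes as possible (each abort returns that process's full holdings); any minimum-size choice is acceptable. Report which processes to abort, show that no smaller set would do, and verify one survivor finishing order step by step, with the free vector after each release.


Minimum abort set: T9 and T7.
Key observation: no ordering could ever have run T4 before the abort of T9 and T7; with (2, 2) back in the pool it fits at step 3.
Why nothing smaller works — every single abort fails: T9 alone leaves T7 blocked (short on R1); T2 alone leaves T9 blocked (short on R1); T7 alone leaves T9 blocked (short on R1); T8 alone leaves T9 blocked (short on R1); T4 alone leaves T9 blocked (short on R1).
Survivors finish in the order: T2, T8, T4. Step-by-step check (pool after the aborts first):
  pool = (3, 5)
  run T2 (needs (0, 2), free (3, 5)); after release of (3, 3) the pool is (6, 8)
  run T8 (needs (4, 5), free (6, 8)); after release of (2, 0) the pool is (8, 8)
  run T4 (needs (8, 2), free (8, 8)); after release of (1, 1) the pool is (9, 9)


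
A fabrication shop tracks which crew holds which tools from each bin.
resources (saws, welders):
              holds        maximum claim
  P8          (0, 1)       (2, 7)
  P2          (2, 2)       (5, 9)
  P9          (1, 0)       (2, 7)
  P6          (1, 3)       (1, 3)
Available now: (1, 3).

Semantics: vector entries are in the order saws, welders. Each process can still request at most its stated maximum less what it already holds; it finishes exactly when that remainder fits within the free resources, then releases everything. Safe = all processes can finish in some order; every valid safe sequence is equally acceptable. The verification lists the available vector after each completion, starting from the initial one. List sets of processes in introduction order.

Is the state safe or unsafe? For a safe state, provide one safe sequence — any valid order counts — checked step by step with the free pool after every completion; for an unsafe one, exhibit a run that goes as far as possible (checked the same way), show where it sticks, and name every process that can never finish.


The state is SAFE; one workable sequence: P6, P8, P9, P2.
Key observation: reading the order forward, P8 is the first process whose need (2, 6) meets the free pool (2, 6) exactly on a resource it requests.
Step-by-step check:
  pool = (1, 3)
  P6: need (0, 0) fits (1, 3); releases (1, 3), pool now (2, 6)
  P8: need (2, 6) fits (2, 6); releases (0, 1), pool now (2, 7)
  P9: need (1, 7) fits (2, 7); releases (1, 0), pool now (3, 7)
  P2: need (3, 7) fits (3, 7); releases (2, 2), pool now (5, 9)


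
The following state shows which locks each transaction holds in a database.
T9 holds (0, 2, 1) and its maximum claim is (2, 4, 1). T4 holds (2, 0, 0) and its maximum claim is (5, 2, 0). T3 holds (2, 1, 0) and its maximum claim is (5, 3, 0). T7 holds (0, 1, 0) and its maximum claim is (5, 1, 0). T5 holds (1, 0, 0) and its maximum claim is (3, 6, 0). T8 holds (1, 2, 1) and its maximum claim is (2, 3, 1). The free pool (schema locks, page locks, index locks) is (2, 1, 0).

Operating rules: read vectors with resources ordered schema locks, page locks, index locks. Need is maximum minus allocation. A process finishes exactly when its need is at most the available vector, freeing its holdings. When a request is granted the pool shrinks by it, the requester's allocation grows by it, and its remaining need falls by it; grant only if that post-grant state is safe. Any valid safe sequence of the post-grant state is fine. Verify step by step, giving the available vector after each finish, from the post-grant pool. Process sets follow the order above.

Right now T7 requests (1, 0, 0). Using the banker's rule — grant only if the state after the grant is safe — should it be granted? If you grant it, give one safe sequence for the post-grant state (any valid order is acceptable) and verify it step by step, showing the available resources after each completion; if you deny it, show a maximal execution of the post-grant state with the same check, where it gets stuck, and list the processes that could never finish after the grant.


DENY — the pretend-granted state is unsafe.
Key observation: after T8, T9 the pool peaks at (2, 5, 2), and each blocked process is short somewhere: T4 on schema locks; T3 on schema locks; T7 on schema locks; T5 on page locks.
Pretend the grant happened; the run T8, T9 goes as far as possible. Step-by-step check:
  pool = (1, 1, 0)
  T8: need (1, 1, 0) fits (1, 1, 0); releases (1, 2, 1), pool now (2, 3, 1)
  T9: need (2, 2, 0) fits (2, 3, 1); releases (0, 2, 1), pool now (2, 5, 2)
  T4 still needs (3, 2, 0) but only (2, 5, 2) is free — short on schema locks
  T3 still needs (3, 2, 0) but only (2, 5, 2) is free — short on schema locks
  T7 still needs (4, 0, 0) but only (2, 5, 2) is free — short on schema locks
  T5 still needs (2, 6, 0) but only (2, 5, 2) is free — short on page locks
Had the request been granted, T4, T3, T7 and T5 could never finish.


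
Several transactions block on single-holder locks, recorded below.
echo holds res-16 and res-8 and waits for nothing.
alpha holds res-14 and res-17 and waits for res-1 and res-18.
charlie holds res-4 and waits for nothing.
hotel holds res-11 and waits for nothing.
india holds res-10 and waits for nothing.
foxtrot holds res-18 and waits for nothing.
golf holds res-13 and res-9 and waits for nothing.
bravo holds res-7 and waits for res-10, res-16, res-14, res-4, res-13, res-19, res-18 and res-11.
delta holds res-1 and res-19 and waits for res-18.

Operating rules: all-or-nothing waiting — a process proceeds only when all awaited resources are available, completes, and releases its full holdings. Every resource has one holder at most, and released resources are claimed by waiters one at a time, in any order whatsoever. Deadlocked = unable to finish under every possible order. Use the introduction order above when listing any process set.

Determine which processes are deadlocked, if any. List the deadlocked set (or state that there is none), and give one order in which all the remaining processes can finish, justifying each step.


Nothing here is deadlocked.
Key observation: the wait graph is acyclic; completion cascades from the unblocked processes through everyone else.
The rest can finish in the order hotel, charlie, foxtrot, india, delta, alpha, golf, echo, bravo.
Check, step by step:
  run hotel (it waits on nothing); releases res-11
  run charlie (it waits on nothing); releases res-4
  run foxtrot (it waits on nothing); releases res-18
  run india (it waits on nothing); releases res-10
  delta: everything it awaited (res-18) is free; runs, freeing res-1 and res-19
  alpha: everything it awaited (res-1 and res-18) is free; runs, freeing res-14 and res-17
  run golf (it waits on nothing); releases res-13 and res-9
  run echo (it waits on nothing); releases res-16 and res-8
  bravo: everything it awaited (res-10, res-16, res-14, res-4, res-13, res-19, res-18 and res-11) is free; runs, freeing res-7


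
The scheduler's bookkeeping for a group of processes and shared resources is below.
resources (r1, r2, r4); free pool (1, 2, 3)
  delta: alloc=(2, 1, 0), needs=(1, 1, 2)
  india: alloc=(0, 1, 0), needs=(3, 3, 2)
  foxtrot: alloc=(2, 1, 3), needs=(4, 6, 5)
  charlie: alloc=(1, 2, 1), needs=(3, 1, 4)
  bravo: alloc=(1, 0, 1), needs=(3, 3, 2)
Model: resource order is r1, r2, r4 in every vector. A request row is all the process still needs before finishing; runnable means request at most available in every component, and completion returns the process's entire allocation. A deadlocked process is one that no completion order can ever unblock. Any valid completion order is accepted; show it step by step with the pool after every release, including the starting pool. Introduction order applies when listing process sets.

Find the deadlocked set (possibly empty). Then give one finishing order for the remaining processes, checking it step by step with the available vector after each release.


The deadlocked set is empty.
Key observation: delta can run right away; the returned allocation unlocks the remaining processes in turn.
A valid finishing order for the others: delta, bravo, charlie, india, foxtrot. Walking it through:
  pool = (1, 2, 3)
  delta: need (1, 1, 2) fits (1, 2, 3); releases (2, 1, 0), pool now (3, 3, 3)
  bravo: need (3, 3, 2) fits (3, 3, 3); releases (1, 0, 1), pool now (4, 3, 4)
  charlie: need (3, 1, 4) fits (4, 3, 4); releases (1, 2, 1), pool now (5, 5, 5)
  india: need (3, 3, 2) fits (5, 5, 5); releases (0, 1, 0), pool now (5, 6, 5)
  foxtrot: need (4, 6, 5) fits (5, 6, 5); releases (2, 1, 3), pool now (7, 7, 8)


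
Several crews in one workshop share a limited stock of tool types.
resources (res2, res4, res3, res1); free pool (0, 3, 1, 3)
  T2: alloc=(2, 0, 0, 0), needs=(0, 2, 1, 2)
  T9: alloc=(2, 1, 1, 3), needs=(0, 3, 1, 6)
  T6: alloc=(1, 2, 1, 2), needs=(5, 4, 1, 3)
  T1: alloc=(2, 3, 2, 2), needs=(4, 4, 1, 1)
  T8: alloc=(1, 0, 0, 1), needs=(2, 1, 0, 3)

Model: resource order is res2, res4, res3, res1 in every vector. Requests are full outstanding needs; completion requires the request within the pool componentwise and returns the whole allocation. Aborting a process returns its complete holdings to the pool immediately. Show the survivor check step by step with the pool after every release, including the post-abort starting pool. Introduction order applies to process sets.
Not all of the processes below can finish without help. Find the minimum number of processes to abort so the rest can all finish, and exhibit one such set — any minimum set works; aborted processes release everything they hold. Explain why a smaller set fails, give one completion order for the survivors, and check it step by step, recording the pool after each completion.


Abort T6.
Key observation: T9 could never have finished before the abort; with (1, 2, 1, 2) returned by T6, it fits at step 3.
Why nothing smaller works: aborting no one leaves the state deadlocked as given.
One survivor order: T2, T8, T9, T1. Verifying each step (post-abort pool first):
  pool = (1, 5, 2, 5)
  run T2 (needs (0, 2, 1, 2), free (1, 5, 2, 5)); after release of (2, 0, 0, 0) the pool is (3, 5, 2, 5)
  run T8 (needs (2, 1, 0, 3), free (3, 5, 2, 5)); after release of (1, 0, 0, 1) the pool is (4, 5, 2, 6)
  run T9 (needs (0, 3, 1, 6), free (4, 5, 2, 6)); after release of (2, 1, 1, 3) the pool is (6, 6, 3, 9)
  run T1 (needs (4, 4, 1, 1), free (6, 6, 3, 9)); after release of (2, 3, 2, 2) the pool is (8, 9, 5, 11)


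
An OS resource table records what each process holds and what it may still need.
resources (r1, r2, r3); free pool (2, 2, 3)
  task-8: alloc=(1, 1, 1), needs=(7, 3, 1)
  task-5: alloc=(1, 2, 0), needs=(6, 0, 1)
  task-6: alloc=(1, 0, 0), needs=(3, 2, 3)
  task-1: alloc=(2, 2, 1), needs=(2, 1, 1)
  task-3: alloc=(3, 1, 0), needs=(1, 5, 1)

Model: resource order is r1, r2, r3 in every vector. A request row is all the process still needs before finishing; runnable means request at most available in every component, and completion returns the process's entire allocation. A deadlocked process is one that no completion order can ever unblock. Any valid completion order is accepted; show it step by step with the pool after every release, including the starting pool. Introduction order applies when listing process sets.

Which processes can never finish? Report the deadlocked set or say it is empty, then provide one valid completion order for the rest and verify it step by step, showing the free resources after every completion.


The deadlocked set is task-8, task-5 and task-3.
Key observation: after task-1, task-6 the pool peaks at (5, 4, 4), and each blocked process is short somewhere: task-8 on r1; task-5 on r1; task-3 on r2.
A valid finishing order for the others: task-1, task-6. Walking it through:
  pool = (2, 2, 3)
  task-1 needs (2, 1, 1) <= (2, 2, 3) -> finishes; pool += (2, 2, 1) = (4, 4, 4)
  task-6 needs (3, 2, 3) <= (4, 4, 4) -> finishes; pool += (1, 0, 0) = (5, 4, 4)
The stuck group stays short no matter what:
  task-8 still needs (7, 3, 1) but only (5, 4, 4) is free — short on r1
  task-5 still needs (6, 0, 1) but only (5, 4, 4) is free — short on r1
  task-3 still needs (1, 5, 1) but only (5, 4, 4) is free — short on r2


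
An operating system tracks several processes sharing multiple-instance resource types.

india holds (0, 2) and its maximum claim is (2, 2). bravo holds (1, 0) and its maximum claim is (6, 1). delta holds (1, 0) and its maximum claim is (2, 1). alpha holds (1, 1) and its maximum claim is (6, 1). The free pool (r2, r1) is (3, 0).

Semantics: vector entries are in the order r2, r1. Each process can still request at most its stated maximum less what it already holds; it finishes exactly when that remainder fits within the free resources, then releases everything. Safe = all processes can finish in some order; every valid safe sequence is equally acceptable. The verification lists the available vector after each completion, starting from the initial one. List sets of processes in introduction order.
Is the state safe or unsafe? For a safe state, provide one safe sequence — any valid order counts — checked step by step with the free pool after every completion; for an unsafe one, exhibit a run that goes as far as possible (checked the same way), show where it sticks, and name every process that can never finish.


The state is UNSAFE.
Key observation: the wall is r2: completing india, delta brings the pool only to (4, 2), and all the rest need more.
A maximal execution: india, delta — then nothing else fits. Step-by-step check:
  pool = (3, 0)
  run india (needs (2, 0), free (3, 0)); after release of (0, 2) the pool is (3, 2)
  run delta (needs (1, 1), free (3, 2)); after release of (1, 0) the pool is (4, 2)
  bravo still needs (5, 1) but only (4, 2) is free — short on r2
  alpha still needs (5, 0) but only (4, 2) is free — short on r2
Processes that can never finish: bravo and alpha.


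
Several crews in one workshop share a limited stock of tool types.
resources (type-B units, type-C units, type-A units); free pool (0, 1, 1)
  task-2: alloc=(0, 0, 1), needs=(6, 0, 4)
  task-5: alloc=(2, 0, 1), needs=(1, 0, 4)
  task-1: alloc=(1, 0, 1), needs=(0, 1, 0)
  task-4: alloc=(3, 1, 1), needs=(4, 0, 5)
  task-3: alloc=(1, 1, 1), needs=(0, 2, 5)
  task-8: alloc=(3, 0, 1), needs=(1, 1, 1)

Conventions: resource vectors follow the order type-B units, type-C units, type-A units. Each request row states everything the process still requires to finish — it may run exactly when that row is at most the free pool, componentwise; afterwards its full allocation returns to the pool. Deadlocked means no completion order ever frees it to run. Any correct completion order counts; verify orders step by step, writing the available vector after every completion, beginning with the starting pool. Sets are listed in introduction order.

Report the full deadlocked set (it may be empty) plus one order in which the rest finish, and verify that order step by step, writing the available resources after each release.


Deadlocked: task-2, task-5, task-4 and task-3.
Key observation: even finishing task-1, task-8 leaves just (4, 1, 3) free — too little type-A units for any of the remaining processes.
One completion order for the rest: task-1, task-8. Verifying each step:
  pool = (0, 1, 1)
  run task-1 (needs (0, 1, 0), free (0, 1, 1)); after release of (1, 0, 1) the pool is (1, 1, 2)
  run task-8 (needs (1, 1, 1), free (1, 1, 2)); after release of (3, 0, 1) the pool is (4, 1, 3)
None of the blocked processes ever fits:
  task-2 still needs (6, 0, 4) but only (4, 1, 3) is free — short on type-B units and type-A units
  task-5 still needs (1, 0, 4) but only (4, 1, 3) is free — short on type-A units
  task-4 still needs (4, 0, 5) but only (4, 1, 3) is free — short on type-A units
  task-3 still needs (0, 2, 5) but only (4, 1, 3) is free — short on type-C units and type-A units


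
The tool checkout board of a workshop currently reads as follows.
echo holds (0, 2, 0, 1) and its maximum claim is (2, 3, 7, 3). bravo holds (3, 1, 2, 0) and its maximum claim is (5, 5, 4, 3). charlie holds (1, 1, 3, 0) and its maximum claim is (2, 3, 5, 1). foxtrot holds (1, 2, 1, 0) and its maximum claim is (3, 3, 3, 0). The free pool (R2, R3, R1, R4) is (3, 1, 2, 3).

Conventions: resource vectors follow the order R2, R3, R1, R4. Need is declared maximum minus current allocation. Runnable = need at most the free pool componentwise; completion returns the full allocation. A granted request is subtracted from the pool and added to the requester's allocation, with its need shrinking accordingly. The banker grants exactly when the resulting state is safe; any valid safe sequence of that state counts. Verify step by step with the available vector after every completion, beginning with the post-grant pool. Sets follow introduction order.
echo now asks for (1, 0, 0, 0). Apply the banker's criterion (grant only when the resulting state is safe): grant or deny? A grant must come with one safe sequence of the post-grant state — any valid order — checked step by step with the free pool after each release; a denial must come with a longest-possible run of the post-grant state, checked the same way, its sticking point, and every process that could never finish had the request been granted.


GRANT. The post-grant state is safe; one safe sequence: foxtrot, charlie, bravo, echo.
Key observation: the grant leaves (2, 1, 2, 3) free — enough for foxtrot, whose release restarts the cascade.
Step-by-step check of the post-grant state:
  pool = (2, 1, 2, 3)
  foxtrot needs (2, 1, 2, 0) <= (2, 1, 2, 3) -> finishes; pool += (1, 2, 1, 0) = (3, 3, 3, 3)
  charlie needs (1, 2, 2, 1) <= (3, 3, 3, 3) -> finishes; pool += (1, 1, 3, 0) = (4, 4, 6, 3)
  bravo needs (2, 4, 2, 3) <= (4, 4, 6, 3) -> finishes; pool += (3, 1, 2, 0) = (7, 5, 8, 3)
  echo needs (1, 1, 7, 2) <= (7, 5, 8, 3) -> finishes; pool += (1, 2, 0, 1) = (8, 7, 8, 4)


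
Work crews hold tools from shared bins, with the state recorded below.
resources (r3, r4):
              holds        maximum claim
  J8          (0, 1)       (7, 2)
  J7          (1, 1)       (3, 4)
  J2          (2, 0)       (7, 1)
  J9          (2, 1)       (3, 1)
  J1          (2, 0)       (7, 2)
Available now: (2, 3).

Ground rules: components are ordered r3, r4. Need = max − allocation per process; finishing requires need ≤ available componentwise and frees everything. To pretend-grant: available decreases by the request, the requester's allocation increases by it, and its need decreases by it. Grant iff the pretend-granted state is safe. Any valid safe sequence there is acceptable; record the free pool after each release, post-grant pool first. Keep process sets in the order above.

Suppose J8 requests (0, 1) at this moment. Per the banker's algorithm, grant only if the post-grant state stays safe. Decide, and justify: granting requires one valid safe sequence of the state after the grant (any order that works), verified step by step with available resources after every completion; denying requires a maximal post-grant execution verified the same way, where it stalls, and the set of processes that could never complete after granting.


GRANT: granting preserves safety; a valid post-grant sequence is J9, J7, J2, J1, J8.
Key observation: post-grant, (2, 2) remains, and an order beginning with J9 completes everyone.
Check on the post-grant state, step by step:
  pool = (2, 2)
  J9 needs (1, 0) <= (2, 2) -> finishes; pool += (2, 1) = (4, 3)
  J7 needs (2, 3) <= (4, 3) -> finishes; pool += (1, 1) = (5, 4)
  J2 needs (5, 1) <= (5, 4) -> finishes; pool += (2, 0) = (7, 4)
  J1 needs (5, 2) <= (7, 4) -> finishes; pool += (2, 0) = (9, 4)
  J8 needs (7, 0) <= (9, 4) -> finishes; pool += (0, 2) = (9, 6)


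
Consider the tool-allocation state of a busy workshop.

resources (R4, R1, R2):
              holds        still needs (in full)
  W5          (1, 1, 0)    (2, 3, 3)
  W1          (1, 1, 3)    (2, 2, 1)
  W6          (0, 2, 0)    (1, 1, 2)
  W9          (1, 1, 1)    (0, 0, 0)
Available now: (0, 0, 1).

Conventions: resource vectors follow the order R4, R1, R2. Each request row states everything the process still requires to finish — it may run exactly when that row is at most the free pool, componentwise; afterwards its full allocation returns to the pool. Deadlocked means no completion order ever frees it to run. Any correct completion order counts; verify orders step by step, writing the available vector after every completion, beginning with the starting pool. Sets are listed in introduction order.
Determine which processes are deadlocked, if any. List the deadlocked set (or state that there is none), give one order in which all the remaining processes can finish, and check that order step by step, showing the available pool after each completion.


Deadlocked set: W5 and W1.
Key observation: once W9, W6 finish, the pool peaks at (1, 3, 2) — and every remaining process still needs more R4 than that.
The rest can finish in the order W9, W6. Verifying each step:
  pool = (0, 0, 1)
  W9 needs (0, 0, 0) <= (0, 0, 1) -> finishes; pool += (1, 1, 1) = (1, 1, 2)
  W6 needs (1, 1, 2) <= (1, 1, 2) -> finishes; pool += (0, 2, 0) = (1, 3, 2)
The blocked processes can never fit:
  blocked: W5 wants (2, 3, 3), pool (1, 3, 2) — not enough R4 and R2
  blocked: W1 wants (2, 2, 1), pool (1, 3, 2) — not enough R4


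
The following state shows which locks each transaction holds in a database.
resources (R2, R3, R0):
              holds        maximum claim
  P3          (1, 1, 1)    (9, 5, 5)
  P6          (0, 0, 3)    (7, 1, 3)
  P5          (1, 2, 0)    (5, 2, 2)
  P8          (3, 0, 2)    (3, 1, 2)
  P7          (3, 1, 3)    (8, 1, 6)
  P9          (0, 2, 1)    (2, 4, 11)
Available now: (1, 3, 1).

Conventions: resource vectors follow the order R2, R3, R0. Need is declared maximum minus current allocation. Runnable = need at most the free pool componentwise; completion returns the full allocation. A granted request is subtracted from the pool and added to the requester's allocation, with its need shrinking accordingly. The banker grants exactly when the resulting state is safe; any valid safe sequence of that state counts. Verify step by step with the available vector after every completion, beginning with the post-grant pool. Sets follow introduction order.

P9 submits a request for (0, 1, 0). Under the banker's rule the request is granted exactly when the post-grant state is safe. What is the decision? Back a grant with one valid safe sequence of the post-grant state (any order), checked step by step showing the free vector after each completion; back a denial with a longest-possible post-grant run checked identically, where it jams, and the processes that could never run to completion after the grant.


GRANT. The post-grant state is safe; one safe sequence: P8, P5, P7, P3, P6, P9.
Key observation: granting shrinks the pool to (1, 2, 1), yet P8 still fits and the chain goes through.
Step-by-step check of the post-grant state:
  pool = (1, 2, 1)
  P8: need (0, 1, 0) fits (1, 2, 1); releases (3, 0, 2), pool now (4, 2, 3)
  P5: need (4, 0, 2) fits (4, 2, 3); releases (1, 2, 0), pool now (5, 4, 3)
  P7: need (5, 0, 3) fits (5, 4, 3); releases (3, 1, 3), pool now (8, 5, 6)
  P3: need (8, 4, 4) fits (8, 5, 6); releases (1, 1, 1), pool now (9, 6, 7)
  P6: need (7, 1, 0) fits (9, 6, 7); releases (0, 0, 3), pool now (9, 6, 10)
  P9: need (2, 1, 10) fits (9, 6, 10); releases (0, 3, 1), pool now (9, 9, 11)


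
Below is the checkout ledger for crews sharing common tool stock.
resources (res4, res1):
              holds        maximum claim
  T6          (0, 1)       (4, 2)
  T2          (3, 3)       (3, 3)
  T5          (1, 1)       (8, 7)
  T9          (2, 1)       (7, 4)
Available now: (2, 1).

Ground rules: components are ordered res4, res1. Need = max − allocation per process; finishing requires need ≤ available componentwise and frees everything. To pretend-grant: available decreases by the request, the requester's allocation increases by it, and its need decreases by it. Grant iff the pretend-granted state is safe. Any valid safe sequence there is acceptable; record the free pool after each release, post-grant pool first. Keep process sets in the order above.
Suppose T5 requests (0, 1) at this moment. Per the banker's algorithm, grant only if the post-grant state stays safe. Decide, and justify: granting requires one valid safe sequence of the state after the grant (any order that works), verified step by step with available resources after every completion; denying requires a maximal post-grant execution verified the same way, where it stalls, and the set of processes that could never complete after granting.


GRANT: granting preserves safety; a valid post-grant sequence is T2, T9, T6, T5.
Key observation: (2, 0) free after granting still covers T2 first, and each release covers the next.
Check on the post-grant state, step by step:
  pool = (2, 0)
  T2 needs (0, 0) <= (2, 0) -> finishes; pool += (3, 3) = (5, 3)
  T9 needs (5, 3) <= (5, 3) -> finishes; pool += (2, 1) = (7, 4)
  T6 needs (4, 1) <= (7, 4) -> finishes; pool += (0, 1) = (7, 5)
  T5 needs (7, 5) <= (7, 5) -> finishes; pool += (1, 2) = (8, 7)


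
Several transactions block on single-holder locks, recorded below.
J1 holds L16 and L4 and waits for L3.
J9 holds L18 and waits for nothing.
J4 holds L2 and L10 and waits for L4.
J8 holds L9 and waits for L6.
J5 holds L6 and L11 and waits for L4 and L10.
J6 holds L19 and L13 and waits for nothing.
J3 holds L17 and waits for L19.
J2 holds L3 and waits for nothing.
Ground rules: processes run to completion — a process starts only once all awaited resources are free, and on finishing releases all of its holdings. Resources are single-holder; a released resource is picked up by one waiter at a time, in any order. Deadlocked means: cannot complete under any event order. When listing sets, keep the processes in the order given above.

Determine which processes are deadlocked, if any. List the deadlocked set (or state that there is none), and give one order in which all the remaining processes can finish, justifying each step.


No process is deadlocked.
Key observation: there is no circular wait here — follow any chain and it reaches a process that is free to run now.
A valid finishing order for the others: J2, J9, J1, J6, J4, J3, J5, J8.
Step-by-step check:
  J2: no waits; runs immediately, freeing L3
  J9: no waits; runs immediately, freeing L18
  J1: everything it awaited (L3) is free; runs, freeing L16 and L4
  J6: no waits; runs immediately, freeing L19 and L13
  J4: everything it awaited (L4) is free; runs, freeing L2 and L10
  J3: everything it awaited (L19) is free; runs, freeing L17
  J5: everything it awaited (L4 and L10) is free; runs, freeing L6 and L11
  J8: everything it awaited (L6) is free; runs, freeing L9
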